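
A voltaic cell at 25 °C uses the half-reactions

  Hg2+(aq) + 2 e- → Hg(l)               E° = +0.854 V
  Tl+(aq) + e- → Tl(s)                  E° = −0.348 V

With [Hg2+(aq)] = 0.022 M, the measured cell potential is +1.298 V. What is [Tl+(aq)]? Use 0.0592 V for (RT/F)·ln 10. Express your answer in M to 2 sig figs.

0.0035 M

With Hg²⁺/Hg at the cathode and Tl⁺/Tl at the anode, E°cell = +0.854 − (−0.348) = +1.202 V (n = 2).
Since E = E° − (0.0592/n)·log Q, log Q = n(E° − E)/0.0592 = −3.243.
Balancing electrons gives Hg2+(aq) + 2 Tl(s) → Hg(l) + 2 Tl+(aq); thus Q = [Tl+(aq)]^2 / [Hg2+(aq)].
Substituting the known concentrations and solving, log [Tl+(aq)] = −2.450 and [Tl+(aq)] = 0.0035 M.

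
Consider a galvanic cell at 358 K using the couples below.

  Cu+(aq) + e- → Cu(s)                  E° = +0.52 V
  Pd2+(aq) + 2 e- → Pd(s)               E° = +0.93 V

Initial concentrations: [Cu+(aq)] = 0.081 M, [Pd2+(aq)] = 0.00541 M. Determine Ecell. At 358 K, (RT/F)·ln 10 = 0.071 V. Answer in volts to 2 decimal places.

+0.41 V

The Pd²⁺/Pd couple has the more positive E°, so it is the cathode; Cu⁺/Cu is the anode.
The standard potential is +0.93 − (+0.52) = +0.41 V and the balanced reaction transfers n = 2 electrons.
For the overall reaction Pd2+(aq) + 2 Cu(s) → Pd(s) + 2 Cu+(aq), Q = [Cu+(aq)]^2 / [Pd2+(aq)] = 1.21, giving log Q = 0.084.
Applying E = E° − (RT ln10/nF)·log Q gives +0.41 − (0.071/2)(0.084) = +0.41 V.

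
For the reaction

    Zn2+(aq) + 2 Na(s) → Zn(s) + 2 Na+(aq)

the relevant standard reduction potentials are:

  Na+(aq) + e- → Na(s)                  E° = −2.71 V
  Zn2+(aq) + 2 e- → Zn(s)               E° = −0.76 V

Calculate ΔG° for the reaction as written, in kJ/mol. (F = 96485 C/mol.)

In the reaction as written Zn2+(aq) is reduced, so the Zn²⁺/Zn couple is the cathode and Na⁺/Na is the anode.
E°cell = −0.76 − (−2.71) = +1.95 V; balancing electrons gives n = 2.
ΔG° = −nFE°cell = −(2)(96485)(+1.95) J/mol = −376 kJ/mol.

−376 kJ/mol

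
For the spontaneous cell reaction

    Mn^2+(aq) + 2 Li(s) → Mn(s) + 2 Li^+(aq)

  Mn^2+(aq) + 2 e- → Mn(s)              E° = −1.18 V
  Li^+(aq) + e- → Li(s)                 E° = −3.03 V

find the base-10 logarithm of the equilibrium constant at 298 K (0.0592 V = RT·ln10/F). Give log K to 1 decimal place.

The Mn²⁺/Mn couple is reduced (cathode); E°cell = −1.18 − (−3.03) = +1.85 V with n = 2.
At equilibrium E = 0, so log K = nE°cell / 0.0592 = (2)(+1.85) / 0.0592 = 62.5.

log K = 62.5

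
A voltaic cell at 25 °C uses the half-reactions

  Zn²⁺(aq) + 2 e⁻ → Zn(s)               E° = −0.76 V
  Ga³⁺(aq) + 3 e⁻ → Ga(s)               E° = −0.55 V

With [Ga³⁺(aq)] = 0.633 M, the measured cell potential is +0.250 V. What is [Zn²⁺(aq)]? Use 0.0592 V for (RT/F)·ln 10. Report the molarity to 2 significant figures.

With Ga³⁺/Ga at the cathode and Zn²⁺/Zn at the anode, E°cell = −0.55 − (−0.76) = +0.21 V (n = 6).
Rearranging E = E° − (0.0592/n)·log Q gives log Q = 6(+0.21 − (+0.250))/0.0592 = −4.054.
The balanced reaction is 2 Ga³⁺(aq) + 3 Zn(s) → 2 Ga(s) + 3 Zn²⁺(aq), so Q = [Zn²⁺(aq)]^3 / [Ga³⁺(aq)]^2.
Isolating [Zn²⁺(aq)] in Q = 10^{−4.054} yields log [Zn²⁺(aq)] = −1.484, i.e. 0.033 M.

0.033 M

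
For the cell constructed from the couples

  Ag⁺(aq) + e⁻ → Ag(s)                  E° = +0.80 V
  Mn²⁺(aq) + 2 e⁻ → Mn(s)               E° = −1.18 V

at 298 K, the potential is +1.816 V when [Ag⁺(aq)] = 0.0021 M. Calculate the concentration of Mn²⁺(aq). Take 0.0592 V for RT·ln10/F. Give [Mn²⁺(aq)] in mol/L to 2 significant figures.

1.5 M

The Ag⁺/Ag couple has the larger reduction potential, so it is the cathode: E°cell = +0.80 − (−1.18) = +1.98 V and n = 2.
Rearranging E = E° − (0.0592/n)·log Q gives log Q = 2(+1.98 − (+1.816))/0.0592 = 5.541.
For 2 Ag⁺(aq) + Mn(s) → 2 Ag(s) + Mn²⁺(aq), the reaction quotient is Q = [Mn²⁺(aq)] / [Ag⁺(aq)]^2.
Substituting the known concentrations and solving, log [Mn²⁺(aq)] = 0.185 and [Mn²⁺(aq)] = 1.5 M.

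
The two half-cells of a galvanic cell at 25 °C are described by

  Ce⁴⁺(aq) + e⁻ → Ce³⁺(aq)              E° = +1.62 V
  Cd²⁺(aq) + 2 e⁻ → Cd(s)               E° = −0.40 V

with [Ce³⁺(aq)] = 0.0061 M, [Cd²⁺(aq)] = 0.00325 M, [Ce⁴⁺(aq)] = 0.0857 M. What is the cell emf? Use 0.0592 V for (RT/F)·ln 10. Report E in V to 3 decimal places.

Ce⁴⁺/Ce³⁺ is reduced (cathode, E° = +1.62 V) and Cd²⁺/Cd is oxidized (anode).
E°cell = +1.62 − (−0.40) = +2.02 V, with n = 2 electrons transferred.
Balancing gives 2 Ce⁴⁺(aq) + Cd(s) → 2 Ce³⁺(aq) + Cd²⁺(aq); hence Q = ([Ce³⁺(aq)]^2·[Cd²⁺(aq)]) / [Ce⁴⁺(aq)]^2 = 1.65×10^−5 (log Q = −4.783).
Applying E = E° − (RT ln10/nF)·log Q gives +2.02 − (0.0592/2)(−4.783) = +2.162 V.

+2.162 V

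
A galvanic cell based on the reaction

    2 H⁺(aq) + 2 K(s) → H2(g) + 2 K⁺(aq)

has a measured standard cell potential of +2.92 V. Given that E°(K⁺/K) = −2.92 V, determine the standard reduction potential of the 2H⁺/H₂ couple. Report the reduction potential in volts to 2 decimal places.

+0.00 V

In the reaction as written the 2H⁺/H₂ couple is reduced (cathode) and K⁺/K is oxidized (anode), so E°cell = E°(2H⁺/H₂) − E°(K⁺/K).
E°(2H⁺/H₂) = E°cell + E°(anode) = +2.92 + (−2.92) = +0.00 V.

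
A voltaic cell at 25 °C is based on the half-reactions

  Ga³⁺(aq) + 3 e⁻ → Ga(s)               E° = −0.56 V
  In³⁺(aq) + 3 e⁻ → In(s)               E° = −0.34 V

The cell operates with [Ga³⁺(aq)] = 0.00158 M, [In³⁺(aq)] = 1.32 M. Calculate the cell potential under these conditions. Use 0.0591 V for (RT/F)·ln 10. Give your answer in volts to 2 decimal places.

+0.28 V

Since E°(In³⁺/In) > E°(Ga³⁺/Ga), In³⁺/In serves as the cathode.
E°cell = E°cat − E°an = −0.34 − (−0.56) = +0.22 V; n = 3.
Balancing gives In³⁺(aq) + Ga(s) → In(s) + Ga³⁺(aq); hence Q = [Ga³⁺(aq)] / [In³⁺(aq)] = 0.0012 (log Q = −2.922).
E = E° − (0.0591/n)·log Q = +0.22 − (0.0591/3)(−2.922) = +0.28 V.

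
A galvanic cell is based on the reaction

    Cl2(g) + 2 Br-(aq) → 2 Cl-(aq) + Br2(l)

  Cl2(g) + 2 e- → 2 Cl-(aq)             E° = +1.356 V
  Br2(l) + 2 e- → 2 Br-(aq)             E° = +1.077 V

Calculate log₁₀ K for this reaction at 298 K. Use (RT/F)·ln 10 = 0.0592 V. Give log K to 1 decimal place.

The Cl₂/Cl⁻ couple is reduced (cathode); E°cell = +1.356 − (+1.077) = +0.279 V with n = 2.
At equilibrium E = 0, so log K = nE°cell / 0.0592 = (2)(+0.279) / 0.0592 = 9.4.

log K = 9.4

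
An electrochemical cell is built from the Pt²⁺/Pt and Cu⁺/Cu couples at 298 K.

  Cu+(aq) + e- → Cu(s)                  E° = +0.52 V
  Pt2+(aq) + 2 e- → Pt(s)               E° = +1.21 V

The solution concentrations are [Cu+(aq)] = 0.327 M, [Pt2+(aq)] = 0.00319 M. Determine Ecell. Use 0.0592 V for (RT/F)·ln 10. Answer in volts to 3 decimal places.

+0.645 V

Pt²⁺/Pt is reduced (cathode, E° = +1.21 V) and Cu⁺/Cu is oxidized (anode).
E°cell = +1.21 − (+0.52) = +0.69 V, with n = 2 electrons transferred.
The balanced reaction is Pt2+(aq) + 2 Cu(s) → Pt(s) + 2 Cu+(aq), so Q = [Cu+(aq)]^2 / [Pt2+(aq)] = 33.5 and log Q = 1.525.
Applying E = E° − (RT ln10/nF)·log Q gives +0.69 − (0.0592/2)(1.525) = +0.645 V.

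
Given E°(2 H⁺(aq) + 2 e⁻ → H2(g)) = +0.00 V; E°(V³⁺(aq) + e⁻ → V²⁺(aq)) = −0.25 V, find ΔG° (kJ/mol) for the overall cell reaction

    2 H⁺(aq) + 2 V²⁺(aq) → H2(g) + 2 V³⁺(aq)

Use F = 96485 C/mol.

In the reaction as written H⁺(aq) is reduced, so the 2H⁺/H₂ couple is the cathode and V³⁺/V²⁺ is the anode.
E°cell = +0.00 − (−0.25) = +0.25 V; balancing electrons gives n = 2.
ΔG° = −nFE°cell = −(2)(96485)(+0.25) J/mol = −48.2 kJ/mol.

−48.2 kJ/mol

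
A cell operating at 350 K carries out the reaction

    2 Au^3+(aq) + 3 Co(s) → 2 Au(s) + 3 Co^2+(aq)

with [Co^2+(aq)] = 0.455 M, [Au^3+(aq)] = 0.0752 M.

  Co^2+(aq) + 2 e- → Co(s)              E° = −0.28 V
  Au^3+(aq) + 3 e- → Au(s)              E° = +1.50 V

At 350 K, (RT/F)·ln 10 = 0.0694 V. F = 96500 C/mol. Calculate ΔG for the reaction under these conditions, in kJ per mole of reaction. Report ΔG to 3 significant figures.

−1020 kJ/mol

The standard cell potential is +1.50 − (−0.28) = +1.78 V, with n = 6 electrons in the balanced equation.
Here Q = [Co^2+(aq)]^3 / [Au^3+(aq)]^2 = 16.7 (log Q = 1.222), giving E = +1.78 − (0.0694/6)·(1.222) = +1.7659 V.
ΔG = −nFE = −(6)(96500)(+1.7659) J/mol = −1020 kJ/mol.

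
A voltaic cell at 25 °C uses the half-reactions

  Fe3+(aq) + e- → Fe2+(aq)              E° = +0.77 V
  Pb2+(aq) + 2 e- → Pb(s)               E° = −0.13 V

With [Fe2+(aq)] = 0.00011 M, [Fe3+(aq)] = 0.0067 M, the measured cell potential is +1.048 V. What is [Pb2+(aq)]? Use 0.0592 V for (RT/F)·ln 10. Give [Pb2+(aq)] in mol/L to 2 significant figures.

0.037 M

With Fe³⁺/Fe²⁺ at the cathode and Pb²⁺/Pb at the anode, E°cell = +0.77 − (−0.13) = +0.90 V (n = 2).
From the Nernst equation, log Q = n(E° − E)/0.0592 = 2·(+0.90 − (+1.048))/0.0592 = −5.000.
The balanced reaction is 2 Fe3+(aq) + Pb(s) → 2 Fe2+(aq) + Pb2+(aq), so Q = ([Fe2+(aq)]^2·[Pb2+(aq)]) / [Fe3+(aq)]^2.
Isolating [Pb2+(aq)] in Q = 10^{−5.000} yields log [Pb2+(aq)] = −1.431, i.e. 0.037 M.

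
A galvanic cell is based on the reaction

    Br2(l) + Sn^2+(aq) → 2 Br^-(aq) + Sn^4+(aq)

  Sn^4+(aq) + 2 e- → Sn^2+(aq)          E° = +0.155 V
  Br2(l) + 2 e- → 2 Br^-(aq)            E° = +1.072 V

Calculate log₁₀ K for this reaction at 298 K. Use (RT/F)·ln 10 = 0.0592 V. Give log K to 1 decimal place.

log K = 31.0

The Br₂/Br⁻ couple is reduced (cathode); E°cell = +1.072 − (+0.155) = +0.917 V with n = 2.
At equilibrium E = 0, so log K = nE°cell / 0.0592 = (2)(+0.917) / 0.0592 = 31.0.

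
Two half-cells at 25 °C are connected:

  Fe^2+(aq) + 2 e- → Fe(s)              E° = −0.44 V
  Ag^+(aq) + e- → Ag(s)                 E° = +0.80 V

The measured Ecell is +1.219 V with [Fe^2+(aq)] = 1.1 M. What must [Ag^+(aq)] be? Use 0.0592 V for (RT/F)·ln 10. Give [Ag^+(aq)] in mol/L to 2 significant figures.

0.46 M

With Ag⁺/Ag at the cathode and Fe²⁺/Fe at the anode, E°cell = +0.80 − (−0.44) = +1.24 V (n = 2).
From the Nernst equation, log Q = n(E° − E)/0.0592 = 2·(+1.24 − (+1.219))/0.0592 = 0.709.
For 2 Ag^+(aq) + Fe(s) → 2 Ag(s) + Fe^2+(aq), the reaction quotient is Q = [Fe^2+(aq)] / [Ag^+(aq)]^2.
Substituting the known concentrations and solving, log [Ag^+(aq)] = −0.334 and [Ag^+(aq)] = 0.46 M.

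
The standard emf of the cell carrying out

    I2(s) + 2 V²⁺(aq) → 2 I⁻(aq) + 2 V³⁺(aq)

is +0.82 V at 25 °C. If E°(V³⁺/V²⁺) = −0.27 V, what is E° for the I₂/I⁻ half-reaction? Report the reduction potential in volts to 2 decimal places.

+0.55 V

In the reaction as written the I₂/I⁻ couple is reduced (cathode) and V³⁺/V²⁺ is oxidized (anode), so E°cell = E°(I₂/I⁻) − E°(V³⁺/V²⁺).
E°(I₂/I⁻) = E°cell + E°(anode) = +0.82 + (−0.27) = +0.55 V.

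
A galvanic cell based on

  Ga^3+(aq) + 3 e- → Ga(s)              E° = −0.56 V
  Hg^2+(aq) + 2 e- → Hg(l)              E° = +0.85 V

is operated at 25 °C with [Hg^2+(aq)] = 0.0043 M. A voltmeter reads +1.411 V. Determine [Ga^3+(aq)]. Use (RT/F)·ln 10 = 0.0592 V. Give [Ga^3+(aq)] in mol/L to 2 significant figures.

With Hg²⁺/Hg at the cathode and Ga³⁺/Ga at the anode, E°cell = +0.85 − (−0.56) = +1.41 V (n = 6).
From the Nernst equation, log Q = n(E° − E)/0.0592 = 6·(+1.41 − (+1.411))/0.0592 = −0.101.
For 3 Hg^2+(aq) + 2 Ga(s) → 3 Hg(l) + 2 Ga^3+(aq), the reaction quotient is Q = [Ga^3+(aq)]^2 / [Hg^2+(aq)]^3.
Solving for the unknown gives log [Ga^3+(aq)] = −3.600, so [Ga^3+(aq)] ≈ 0.00025 M.

0.00025 M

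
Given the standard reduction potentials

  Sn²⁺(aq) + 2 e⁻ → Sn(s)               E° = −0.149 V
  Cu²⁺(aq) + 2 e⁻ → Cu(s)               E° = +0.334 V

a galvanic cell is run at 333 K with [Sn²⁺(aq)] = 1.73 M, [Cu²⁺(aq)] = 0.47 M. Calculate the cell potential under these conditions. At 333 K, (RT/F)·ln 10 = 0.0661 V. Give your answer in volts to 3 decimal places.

+0.464 V

Since E°(Cu²⁺/Cu) > E°(Sn²⁺/Sn), Cu²⁺/Cu serves as the cathode.
E°cell = E°cat − E°an = +0.334 − (−0.149) = +0.483 V; n = 2.
For the overall reaction Cu²⁺(aq) + Sn(s) → Cu(s) + Sn²⁺(aq), Q = [Sn²⁺(aq)] / [Cu²⁺(aq)] = 3.68, giving log Q = 0.566.
Applying E = E° − (RT ln10/nF)·log Q gives +0.483 − (0.0661/2)(0.566) = +0.464 V.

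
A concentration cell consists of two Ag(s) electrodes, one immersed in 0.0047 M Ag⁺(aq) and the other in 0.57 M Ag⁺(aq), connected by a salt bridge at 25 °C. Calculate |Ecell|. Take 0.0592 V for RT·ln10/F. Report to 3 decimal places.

For a concentration cell E°cell = 0, since both electrodes use the same couple.
The compartment with the higher Ag⁺(aq) concentration (0.57 M) acts as the cathode; ions are reduced there and produced at the dilute (0.0047 M) anode.
With n = 1, Ecell = −(0.0592/1)·log([dilute]/[conc]) = −(0.0592/1)·log(0.0047/0.57) = +0.123 V.

0.123 V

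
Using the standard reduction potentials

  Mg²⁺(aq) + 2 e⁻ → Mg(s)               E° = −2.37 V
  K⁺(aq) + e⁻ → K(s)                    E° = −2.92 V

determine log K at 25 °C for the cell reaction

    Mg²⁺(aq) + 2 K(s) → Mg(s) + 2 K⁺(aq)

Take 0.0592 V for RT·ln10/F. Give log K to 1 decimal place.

The Mg²⁺/Mg couple is reduced (cathode); E°cell = −2.37 − (−2.92) = +0.55 V with n = 2.
At equilibrium E = 0, so log K = nE°cell / 0.0592 = (2)(+0.55) / 0.0592 = 18.6.

log K = 18.6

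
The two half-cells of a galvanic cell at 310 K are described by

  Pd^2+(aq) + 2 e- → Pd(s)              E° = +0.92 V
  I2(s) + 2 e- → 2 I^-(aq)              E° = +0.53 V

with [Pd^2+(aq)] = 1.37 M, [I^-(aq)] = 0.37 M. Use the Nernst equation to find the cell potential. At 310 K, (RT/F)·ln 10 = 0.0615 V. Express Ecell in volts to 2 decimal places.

The Pd²⁺/Pd couple has the more positive E°, so it is the cathode; I₂/I⁻ is the anode.
The standard potential is +0.92 − (+0.53) = +0.39 V and the balanced reaction transfers n = 2 electrons.
For the overall reaction Pd^2+(aq) + 2 I^-(aq) → Pd(s) + I2(s), Q = 1 / ([Pd^2+(aq)]·[I^-(aq)]^2) = 5.33, giving log Q = 0.727.
E = E° − (0.0615/n)·log Q = +0.39 − (0.0615/2)(0.727) = +0.37 V.

+0.37 V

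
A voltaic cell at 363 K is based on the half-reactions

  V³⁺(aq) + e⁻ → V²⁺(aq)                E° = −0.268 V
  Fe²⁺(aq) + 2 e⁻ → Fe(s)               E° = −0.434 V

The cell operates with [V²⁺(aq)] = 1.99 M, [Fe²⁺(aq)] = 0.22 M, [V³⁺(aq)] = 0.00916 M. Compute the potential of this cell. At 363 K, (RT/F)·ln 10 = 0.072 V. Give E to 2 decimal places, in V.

+0.02 V

The V³⁺/V²⁺ couple has the more positive E°, so it is the cathode; Fe²⁺/Fe is the anode.
The standard potential is −0.268 − (−0.434) = +0.166 V and the balanced reaction transfers n = 2 electrons.
For the overall reaction 2 V³⁺(aq) + Fe(s) → 2 V²⁺(aq) + Fe²⁺(aq), Q = ([V²⁺(aq)]^2·[Fe²⁺(aq)]) / [V³⁺(aq)]^2 = 1.04×10^4, giving log Q = 4.016.
By the Nernst equation, E = +0.166 − (0.072/2)·(4.016) = +0.02 V.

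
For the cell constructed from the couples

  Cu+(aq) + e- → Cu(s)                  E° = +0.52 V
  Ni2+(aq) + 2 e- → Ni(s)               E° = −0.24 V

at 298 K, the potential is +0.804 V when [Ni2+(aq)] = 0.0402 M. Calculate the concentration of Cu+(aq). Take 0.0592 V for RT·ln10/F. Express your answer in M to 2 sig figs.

1.1 M

The Cu⁺/Cu couple has the larger reduction potential, so it is the cathode: E°cell = +0.52 − (−0.24) = +0.76 V and n = 2.
Since E = E° − (0.0592/n)·log Q, log Q = n(E° − E)/0.0592 = −1.486.
The balanced reaction is 2 Cu+(aq) + Ni(s) → 2 Cu(s) + Ni2+(aq), so Q = [Ni2+(aq)] / [Cu+(aq)]^2.
Isolating [Cu+(aq)] in Q = 10^{−1.486} yields log [Cu+(aq)] = 0.045, i.e. 1.1 M.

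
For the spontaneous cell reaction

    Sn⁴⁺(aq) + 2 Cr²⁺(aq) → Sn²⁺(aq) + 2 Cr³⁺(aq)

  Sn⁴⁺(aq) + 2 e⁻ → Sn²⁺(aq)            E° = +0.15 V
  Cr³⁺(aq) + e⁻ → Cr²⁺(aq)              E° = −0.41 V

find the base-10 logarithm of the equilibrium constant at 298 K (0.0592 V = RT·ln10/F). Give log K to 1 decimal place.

log K = 18.9

The Sn⁴⁺/Sn²⁺ couple is reduced (cathode); E°cell = +0.15 − (−0.41) = +0.56 V with n = 2.
At equilibrium E = 0, so log K = nE°cell / 0.0592 = (2)(+0.56) / 0.0592 = 18.9.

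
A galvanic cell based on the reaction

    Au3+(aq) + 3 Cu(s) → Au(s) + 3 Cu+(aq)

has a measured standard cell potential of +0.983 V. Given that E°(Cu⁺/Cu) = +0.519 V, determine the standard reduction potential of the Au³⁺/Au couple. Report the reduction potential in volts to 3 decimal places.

+1.502 V

In the reaction as written the Au³⁺/Au couple is reduced (cathode) and Cu⁺/Cu is oxidized (anode), so E°cell = E°(Au³⁺/Au) − E°(Cu⁺/Cu).
E°(Au³⁺/Au) = E°cell + E°(anode) = +0.983 + (+0.519) = +1.502 V.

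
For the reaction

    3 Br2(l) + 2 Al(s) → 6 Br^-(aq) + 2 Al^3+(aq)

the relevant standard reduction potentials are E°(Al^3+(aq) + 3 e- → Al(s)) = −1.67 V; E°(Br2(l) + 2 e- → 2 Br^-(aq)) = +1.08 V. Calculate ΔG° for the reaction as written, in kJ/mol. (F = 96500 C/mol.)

In the reaction as written Br2(l) is reduced, so the Br₂/Br⁻ couple is the cathode and Al³⁺/Al is the anode.
E°cell = +1.08 − (−1.67) = +2.75 V; balancing electrons gives n = 6.
ΔG° = −nFE°cell = −(6)(96500)(+2.75) J/mol = −1592 kJ/mol.

−1592 kJ/mol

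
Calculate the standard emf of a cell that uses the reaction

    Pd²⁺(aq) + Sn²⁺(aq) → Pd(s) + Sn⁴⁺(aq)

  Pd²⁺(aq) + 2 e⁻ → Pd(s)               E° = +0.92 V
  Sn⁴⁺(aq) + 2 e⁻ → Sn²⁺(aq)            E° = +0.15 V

+0.77 V

In the reaction as written, Pd²⁺(aq) is reduced (cathode) and Sn⁴⁺(aq) is produced by oxidation at the anode.
E°cell = E°(cathode) − E°(anode) = +0.92 − (+0.15) = +0.77 V.
The positive value indicates the reaction is spontaneous as written.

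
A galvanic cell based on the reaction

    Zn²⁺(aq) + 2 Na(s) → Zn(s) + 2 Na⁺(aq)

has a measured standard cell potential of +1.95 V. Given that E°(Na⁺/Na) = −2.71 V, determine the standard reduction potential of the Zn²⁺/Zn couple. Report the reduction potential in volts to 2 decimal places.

−0.76 V

In the reaction as written the Zn²⁺/Zn couple is reduced (cathode) and Na⁺/Na is oxidized (anode), so E°cell = E°(Zn²⁺/Zn) − E°(Na⁺/Na).
E°(Zn²⁺/Zn) = E°cell + E°(anode) = +1.95 + (−2.71) = −0.76 V.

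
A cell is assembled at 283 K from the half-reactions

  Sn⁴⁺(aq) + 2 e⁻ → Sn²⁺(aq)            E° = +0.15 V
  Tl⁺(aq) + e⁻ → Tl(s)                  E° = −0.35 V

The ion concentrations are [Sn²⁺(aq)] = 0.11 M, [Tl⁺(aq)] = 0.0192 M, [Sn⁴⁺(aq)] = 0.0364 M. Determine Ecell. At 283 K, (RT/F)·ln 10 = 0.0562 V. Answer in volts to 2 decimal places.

+0.58 V

Sn⁴⁺/Sn²⁺ is reduced (cathode, E° = +0.15 V) and Tl⁺/Tl is oxidized (anode).
E°cell = E°cat − E°an = +0.15 − (−0.35) = +0.50 V; n = 2.
For the overall reaction Sn⁴⁺(aq) + 2 Tl(s) → Sn²⁺(aq) + 2 Tl⁺(aq), Q = ([Sn²⁺(aq)]·[Tl⁺(aq)]^2) / [Sn⁴⁺(aq)] = 0.00111, giving log Q = −2.953.
Applying E = E° − (RT ln10/nF)·log Q gives +0.50 − (0.0562/2)(−2.953) = +0.58 V.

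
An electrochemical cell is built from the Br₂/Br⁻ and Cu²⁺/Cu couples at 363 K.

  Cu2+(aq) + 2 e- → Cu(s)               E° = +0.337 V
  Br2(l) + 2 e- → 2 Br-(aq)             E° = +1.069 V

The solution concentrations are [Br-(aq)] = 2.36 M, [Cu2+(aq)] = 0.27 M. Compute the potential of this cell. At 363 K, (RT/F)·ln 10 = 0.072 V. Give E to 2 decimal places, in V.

Br₂/Br⁻ is reduced (cathode, E° = +1.069 V) and Cu²⁺/Cu is oxidized (anode).
E°cell = E°cat − E°an = +1.069 − (+0.337) = +0.732 V; n = 2.
For the overall reaction Br2(l) + Cu(s) → 2 Br-(aq) + Cu2+(aq), Q = [Br-(aq)]^2·[Cu2+(aq)] = 1.5, giving log Q = 0.177.
E = E° − (0.072/n)·log Q = +0.732 − (0.072/2)(0.177) = +0.73 V.

+0.73 V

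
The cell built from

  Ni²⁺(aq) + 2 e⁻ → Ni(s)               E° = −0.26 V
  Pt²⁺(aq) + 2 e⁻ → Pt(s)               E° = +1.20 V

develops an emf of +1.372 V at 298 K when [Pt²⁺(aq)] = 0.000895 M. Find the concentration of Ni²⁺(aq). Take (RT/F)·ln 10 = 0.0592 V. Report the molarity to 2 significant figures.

0.84 M

With Pt²⁺/Pt at the cathode and Ni²⁺/Ni at the anode, E°cell = +1.20 − (−0.26) = +1.46 V (n = 2).
From the Nernst equation, log Q = n(E° − E)/0.0592 = 2·(+1.46 − (+1.372))/0.0592 = 2.973.
Balancing electrons gives Pt²⁺(aq) + Ni(s) → Pt(s) + Ni²⁺(aq); thus Q = [Ni²⁺(aq)] / [Pt²⁺(aq)].
Solving for the unknown gives log [Ni²⁺(aq)] = −0.075, so [Ni²⁺(aq)] ≈ 0.84 M.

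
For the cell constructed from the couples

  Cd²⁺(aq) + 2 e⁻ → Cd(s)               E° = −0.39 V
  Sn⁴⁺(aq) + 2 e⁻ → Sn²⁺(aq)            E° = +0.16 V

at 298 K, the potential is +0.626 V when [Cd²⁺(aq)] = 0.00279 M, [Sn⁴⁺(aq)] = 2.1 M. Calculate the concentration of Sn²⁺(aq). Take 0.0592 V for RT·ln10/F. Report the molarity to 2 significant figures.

The Sn⁴⁺/Sn²⁺ couple has the larger reduction potential, so it is the cathode: E°cell = +0.16 − (−0.39) = +0.55 V and n = 2.
From the Nernst equation, log Q = n(E° − E)/0.0592 = 2·(+0.55 − (+0.626))/0.0592 = −2.568.
For Sn⁴⁺(aq) + Cd(s) → Sn²⁺(aq) + Cd²⁺(aq), the reaction quotient is Q = ([Sn²⁺(aq)]·[Cd²⁺(aq)]) / [Sn⁴⁺(aq)].
Solving for the unknown gives log [Sn²⁺(aq)] = 0.309, so [Sn²⁺(aq)] ≈ 2.0 M.

2.0 M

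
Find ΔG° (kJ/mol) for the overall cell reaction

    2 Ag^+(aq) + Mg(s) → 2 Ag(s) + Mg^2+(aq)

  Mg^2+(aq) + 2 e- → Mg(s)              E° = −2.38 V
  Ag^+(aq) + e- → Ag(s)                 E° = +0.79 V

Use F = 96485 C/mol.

In the reaction as written Ag^+(aq) is reduced, so the Ag⁺/Ag couple is the cathode and Mg²⁺/Mg is the anode.
E°cell = +0.79 − (−2.38) = +3.17 V; balancing electrons gives n = 2.
ΔG° = −nFE°cell = −(2)(96485)(+3.17) J/mol = −612 kJ/mol.

−612 kJ/mol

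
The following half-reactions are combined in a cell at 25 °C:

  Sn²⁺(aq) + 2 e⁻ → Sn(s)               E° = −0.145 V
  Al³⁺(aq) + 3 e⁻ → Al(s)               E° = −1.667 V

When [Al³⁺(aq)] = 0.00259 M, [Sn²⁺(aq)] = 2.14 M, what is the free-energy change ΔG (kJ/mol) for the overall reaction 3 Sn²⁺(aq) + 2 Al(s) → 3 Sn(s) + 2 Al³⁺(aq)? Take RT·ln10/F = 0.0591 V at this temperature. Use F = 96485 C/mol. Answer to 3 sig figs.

The standard cell potential is −0.145 − (−1.667) = +1.522 V, with n = 6 electrons in the balanced equation.
Here Q = [Al³⁺(aq)]^2 / [Sn²⁺(aq)]^3 = 6.84×10^−7 (log Q = −6.165), giving E = +1.522 − (0.0591/6)·(−6.165) = +1.5827 V.
Finally ΔG = −nFE = −(6)(96485 C/mol)(+1.5827 V) = −916 kJ/mol.

−916 kJ/mol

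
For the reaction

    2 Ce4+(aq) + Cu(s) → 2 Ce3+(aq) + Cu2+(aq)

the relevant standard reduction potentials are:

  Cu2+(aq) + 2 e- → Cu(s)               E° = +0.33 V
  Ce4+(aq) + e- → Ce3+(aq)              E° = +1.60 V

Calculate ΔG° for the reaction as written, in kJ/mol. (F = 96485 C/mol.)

In the reaction as written Ce4+(aq) is reduced, so the Ce⁴⁺/Ce³⁺ couple is the cathode and Cu²⁺/Cu is the anode.
E°cell = +1.60 − (+0.33) = +1.27 V; balancing electrons gives n = 2.
ΔG° = −nFE°cell = −(2)(96485)(+1.27) J/mol = −245 kJ/mol.

−245 kJ/mol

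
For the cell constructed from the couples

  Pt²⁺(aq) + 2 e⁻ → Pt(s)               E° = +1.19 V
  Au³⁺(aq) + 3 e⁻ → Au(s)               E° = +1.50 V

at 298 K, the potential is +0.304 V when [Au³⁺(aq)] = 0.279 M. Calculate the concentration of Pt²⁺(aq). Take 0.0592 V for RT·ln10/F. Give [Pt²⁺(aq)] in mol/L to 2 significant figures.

The Au³⁺/Au couple has the larger reduction potential, so it is the cathode: E°cell = +1.50 − (+1.19) = +0.31 V and n = 6.
Since E = E° − (0.0592/n)·log Q, log Q = n(E° − E)/0.0592 = 0.608.
Balancing electrons gives 2 Au³⁺(aq) + 3 Pt(s) → 2 Au(s) + 3 Pt²⁺(aq); thus Q = [Pt²⁺(aq)]^3 / [Au³⁺(aq)]^2.
Solving for the unknown gives log [Pt²⁺(aq)] = −0.167, so [Pt²⁺(aq)] ≈ 0.68 M.

0.68 M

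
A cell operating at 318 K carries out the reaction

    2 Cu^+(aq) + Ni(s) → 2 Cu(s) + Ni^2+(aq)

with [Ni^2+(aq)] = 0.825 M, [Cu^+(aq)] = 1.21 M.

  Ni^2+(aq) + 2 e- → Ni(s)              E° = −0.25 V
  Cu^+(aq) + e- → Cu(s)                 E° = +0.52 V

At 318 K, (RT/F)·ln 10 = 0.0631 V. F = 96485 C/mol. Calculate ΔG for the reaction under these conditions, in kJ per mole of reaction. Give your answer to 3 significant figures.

With Cu⁺/Cu reduced at the cathode, E°cell = +0.52 − (−0.25) = +0.77 V and n = 2.
Here Q = [Ni^2+(aq)] / [Cu^+(aq)]^2 = 0.563 (log Q = −0.249), giving E = +0.77 − (0.0631/2)·(−0.249) = +0.7779 V.
Finally ΔG = −nFE = −(2)(96485 C/mol)(+0.7779 V) = −150 kJ/mol.

−150 kJ/mol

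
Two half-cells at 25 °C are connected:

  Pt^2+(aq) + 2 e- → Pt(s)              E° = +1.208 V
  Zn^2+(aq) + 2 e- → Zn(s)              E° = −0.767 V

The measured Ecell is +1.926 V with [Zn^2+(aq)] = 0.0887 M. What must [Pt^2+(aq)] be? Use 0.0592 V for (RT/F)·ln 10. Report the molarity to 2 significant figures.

0.0020 M

With Pt²⁺/Pt at the cathode and Zn²⁺/Zn at the anode, E°cell = +1.208 − (−0.767) = +1.975 V (n = 2).
Rearranging E = E° − (0.0592/n)·log Q gives log Q = 2(+1.975 − (+1.926))/0.0592 = 1.655.
Balancing electrons gives Pt^2+(aq) + Zn(s) → Pt(s) + Zn^2+(aq); thus Q = [Zn^2+(aq)] / [Pt^2+(aq)].
Solving for the unknown gives log [Pt^2+(aq)] = −2.707, so [Pt^2+(aq)] ≈ 0.0020 M.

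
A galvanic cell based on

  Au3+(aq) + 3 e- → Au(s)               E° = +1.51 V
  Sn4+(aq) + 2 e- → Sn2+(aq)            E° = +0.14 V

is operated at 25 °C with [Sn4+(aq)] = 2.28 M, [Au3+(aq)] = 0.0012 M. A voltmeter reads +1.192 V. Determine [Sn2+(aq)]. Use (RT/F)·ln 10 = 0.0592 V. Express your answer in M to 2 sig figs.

Au³⁺/Au is the cathode (higher E°); E°cell = +1.51 − (+0.14) = +1.37 V with n = 6.
Since E = E° − (0.0592/n)·log Q, log Q = n(E° − E)/0.0592 = 18.041.
The balanced reaction is 2 Au3+(aq) + 3 Sn2+(aq) → 2 Au(s) + 3 Sn4+(aq), so Q = [Sn4+(aq)]^3 / ([Au3+(aq)]^2·[Sn2+(aq)]^3).
Isolating [Sn2+(aq)] in Q = 10^{18.041} yields log [Sn2+(aq)] = −3.709, i.e. 0.00020 M.

0.00020 M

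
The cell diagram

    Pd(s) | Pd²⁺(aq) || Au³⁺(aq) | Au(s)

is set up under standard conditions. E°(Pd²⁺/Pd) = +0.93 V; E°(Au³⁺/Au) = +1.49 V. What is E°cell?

+0.56 V

By convention the left-hand electrode in cell notation is the anode (oxidation) and the right-hand electrode is the cathode (reduction).
E°cell = E°(right) − E°(left) = +1.49 − (+0.93) = +0.56 V.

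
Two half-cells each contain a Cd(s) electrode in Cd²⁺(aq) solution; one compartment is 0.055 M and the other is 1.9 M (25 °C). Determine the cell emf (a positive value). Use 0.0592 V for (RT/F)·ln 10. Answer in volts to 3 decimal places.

0.046 V

For a concentration cell E°cell = 0, since both electrodes use the same couple.
The compartment with the higher Cd²⁺(aq) concentration (1.9 M) acts as the cathode; ions are reduced there and produced at the dilute (0.055 M) anode.
With n = 2, Ecell = −(0.0592/2)·log([dilute]/[conc]) = −(0.0592/2)·log(0.055/1.9) = +0.046 V.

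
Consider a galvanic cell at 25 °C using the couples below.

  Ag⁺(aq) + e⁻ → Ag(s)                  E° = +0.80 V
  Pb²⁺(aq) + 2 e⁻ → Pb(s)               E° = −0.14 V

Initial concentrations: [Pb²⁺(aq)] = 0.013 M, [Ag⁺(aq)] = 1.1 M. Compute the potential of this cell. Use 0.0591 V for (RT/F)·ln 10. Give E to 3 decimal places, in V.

+0.998 V

Ag⁺/Ag is reduced (cathode, E° = +0.80 V) and Pb²⁺/Pb is oxidized (anode).
The standard potential is +0.80 − (−0.14) = +0.94 V and the balanced reaction transfers n = 2 electrons.
Balancing gives 2 Ag⁺(aq) + Pb(s) → 2 Ag(s) + Pb²⁺(aq); hence Q = [Pb²⁺(aq)] / [Ag⁺(aq)]^2 = 0.0107 (log Q = −1.969).
E = E° − (0.0591/n)·log Q = +0.94 − (0.0591/2)(−1.969) = +0.998 V.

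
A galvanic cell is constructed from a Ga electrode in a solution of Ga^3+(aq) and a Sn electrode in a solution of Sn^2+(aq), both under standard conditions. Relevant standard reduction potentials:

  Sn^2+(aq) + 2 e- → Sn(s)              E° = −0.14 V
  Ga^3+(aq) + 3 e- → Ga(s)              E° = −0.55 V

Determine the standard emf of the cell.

Of the two couples in this cell, the one with the more positive reduction potential is reduced at the cathode: here that is Sn²⁺/Sn (−0.14 V); Ga³⁺/Ga (−0.55 V) is the anode.
E°cell = E°(cathode) − E°(anode) = −0.14 − (−0.55) = +0.41 V.

+0.41 V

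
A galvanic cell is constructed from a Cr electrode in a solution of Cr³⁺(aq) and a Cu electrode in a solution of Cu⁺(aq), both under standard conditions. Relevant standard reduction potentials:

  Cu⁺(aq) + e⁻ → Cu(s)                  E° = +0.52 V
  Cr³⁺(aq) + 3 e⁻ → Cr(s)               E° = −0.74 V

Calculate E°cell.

+1.26 V

The Cu⁺/Cu couple has the higher E°, so Cu ion is reduced (cathode) and Cr is oxidized (anode).
E°cell = E°(cathode) − E°(anode) = +0.52 − (−0.74) = +1.26 V.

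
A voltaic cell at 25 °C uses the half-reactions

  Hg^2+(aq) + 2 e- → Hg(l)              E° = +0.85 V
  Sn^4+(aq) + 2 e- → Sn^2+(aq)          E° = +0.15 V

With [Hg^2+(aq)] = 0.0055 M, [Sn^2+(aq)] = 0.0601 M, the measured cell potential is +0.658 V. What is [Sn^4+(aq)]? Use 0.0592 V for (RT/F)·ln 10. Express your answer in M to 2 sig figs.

0.0087 M

With Hg²⁺/Hg at the cathode and Sn⁴⁺/Sn²⁺ at the anode, E°cell = +0.85 − (+0.15) = +0.70 V (n = 2).
From the Nernst equation, log Q = n(E° − E)/0.0592 = 2·(+0.70 − (+0.658))/0.0592 = 1.419.
Balancing electrons gives Hg^2+(aq) + Sn^2+(aq) → Hg(l) + Sn^4+(aq); thus Q = [Sn^4+(aq)] / ([Hg^2+(aq)]·[Sn^2+(aq)]).
Solving for the unknown gives log [Sn^4+(aq)] = −2.062, so [Sn^4+(aq)] ≈ 0.0087 M.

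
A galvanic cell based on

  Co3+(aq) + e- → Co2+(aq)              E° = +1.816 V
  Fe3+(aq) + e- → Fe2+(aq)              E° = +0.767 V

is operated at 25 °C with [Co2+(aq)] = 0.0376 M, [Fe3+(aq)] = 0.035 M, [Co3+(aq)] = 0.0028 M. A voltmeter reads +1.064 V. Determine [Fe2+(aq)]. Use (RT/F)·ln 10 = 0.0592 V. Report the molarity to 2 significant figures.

0.84 M

With Co³⁺/Co²⁺ at the cathode and Fe³⁺/Fe²⁺ at the anode, E°cell = +1.816 − (+0.767) = +1.049 V (n = 1).
Rearranging E = E° − (0.0592/n)·log Q gives log Q = 1(+1.049 − (+1.064))/0.0592 = −0.253.
Balancing electrons gives Co3+(aq) + Fe2+(aq) → Co2+(aq) + Fe3+(aq); thus Q = ([Co2+(aq)]·[Fe3+(aq)]) / ([Co3+(aq)]·[Fe2+(aq)]).
Substituting the known concentrations and solving, log [Fe2+(aq)] = −0.075 and [Fe2+(aq)] = 0.84 M.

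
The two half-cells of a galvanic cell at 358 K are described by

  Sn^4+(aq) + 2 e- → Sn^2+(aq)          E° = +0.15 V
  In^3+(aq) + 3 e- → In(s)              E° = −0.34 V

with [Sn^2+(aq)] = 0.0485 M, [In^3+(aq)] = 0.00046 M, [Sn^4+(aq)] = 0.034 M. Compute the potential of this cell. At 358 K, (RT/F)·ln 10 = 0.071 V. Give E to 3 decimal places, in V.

The Sn⁴⁺/Sn²⁺ couple has the more positive E°, so it is the cathode; In³⁺/In is the anode.
The standard potential is +0.15 − (−0.34) = +0.49 V and the balanced reaction transfers n = 6 electrons.
The balanced reaction is 3 Sn^4+(aq) + 2 In(s) → 3 Sn^2+(aq) + 2 In^3+(aq), so Q = ([Sn^2+(aq)]^3·[In^3+(aq)]^2) / [Sn^4+(aq)]^3 = 6.14×10^−7 and log Q = −6.212.
E = E° − (0.071/n)·log Q = +0.49 − (0.071/6)(−6.212) = +0.564 V.

+0.564 V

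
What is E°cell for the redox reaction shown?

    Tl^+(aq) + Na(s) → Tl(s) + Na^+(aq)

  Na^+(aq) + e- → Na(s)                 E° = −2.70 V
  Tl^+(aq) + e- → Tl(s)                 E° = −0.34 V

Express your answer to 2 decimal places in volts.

+2.36 V

Tl^+(aq) gains electrons, so the Tl⁺/Tl couple is the cathode; the Na⁺/Na couple is the anode.
E°cell = E°(cathode) − E°(anode) = −0.34 − (−2.70) = +2.36 V.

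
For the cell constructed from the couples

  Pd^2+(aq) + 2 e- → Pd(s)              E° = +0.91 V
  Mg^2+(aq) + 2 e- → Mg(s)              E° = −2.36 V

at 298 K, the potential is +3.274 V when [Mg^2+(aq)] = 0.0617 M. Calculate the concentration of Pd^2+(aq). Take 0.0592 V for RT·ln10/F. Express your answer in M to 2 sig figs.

With Pd²⁺/Pd at the cathode and Mg²⁺/Mg at the anode, E°cell = +0.91 − (−2.36) = +3.27 V (n = 2).
From the Nernst equation, log Q = n(E° − E)/0.0592 = 2·(+3.27 − (+3.274))/0.0592 = −0.135.
Balancing electrons gives Pd^2+(aq) + Mg(s) → Pd(s) + Mg^2+(aq); thus Q = [Mg^2+(aq)] / [Pd^2+(aq)].
Isolating [Pd^2+(aq)] in Q = 10^{−0.135} yields log [Pd^2+(aq)] = −1.075, i.e. 0.084 M.

0.084 M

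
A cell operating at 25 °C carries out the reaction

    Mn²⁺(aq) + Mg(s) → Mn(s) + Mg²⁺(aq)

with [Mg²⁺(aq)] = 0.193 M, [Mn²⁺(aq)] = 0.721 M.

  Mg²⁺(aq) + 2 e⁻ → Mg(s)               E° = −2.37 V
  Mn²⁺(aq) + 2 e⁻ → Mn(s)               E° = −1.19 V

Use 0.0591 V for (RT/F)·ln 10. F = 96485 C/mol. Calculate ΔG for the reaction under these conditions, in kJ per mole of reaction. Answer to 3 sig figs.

The standard cell potential is −1.19 − (−2.37) = +1.18 V, with n = 2 electrons in the balanced equation.
Here Q = [Mg²⁺(aq)] / [Mn²⁺(aq)] = 0.268 (log Q = −0.572), giving E = +1.18 − (0.0591/2)·(−0.572) = +1.1969 V.
Then ΔG = −nFE = −2 × 96485 × +1.1969 J/mol = −231 kJ/mol.

−231 kJ/mol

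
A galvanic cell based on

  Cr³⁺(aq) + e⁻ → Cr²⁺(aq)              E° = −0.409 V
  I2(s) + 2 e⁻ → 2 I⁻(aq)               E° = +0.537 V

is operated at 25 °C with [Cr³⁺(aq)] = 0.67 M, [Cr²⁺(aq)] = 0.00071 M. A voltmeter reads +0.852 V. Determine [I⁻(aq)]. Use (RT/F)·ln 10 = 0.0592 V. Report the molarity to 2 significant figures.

0.041 M

With I₂/I⁻ at the cathode and Cr³⁺/Cr²⁺ at the anode, E°cell = +0.537 − (−0.409) = +0.946 V (n = 2).
From the Nernst equation, log Q = n(E° − E)/0.0592 = 2·(+0.946 − (+0.852))/0.0592 = 3.176.
Balancing electrons gives I2(s) + 2 Cr²⁺(aq) → 2 I⁻(aq) + 2 Cr³⁺(aq); thus Q = ([I⁻(aq)]^2·[Cr³⁺(aq)]^2) / [Cr²⁺(aq)]^2.
Solving for the unknown gives log [I⁻(aq)] = −1.387, so [I⁻(aq)] ≈ 0.041 M.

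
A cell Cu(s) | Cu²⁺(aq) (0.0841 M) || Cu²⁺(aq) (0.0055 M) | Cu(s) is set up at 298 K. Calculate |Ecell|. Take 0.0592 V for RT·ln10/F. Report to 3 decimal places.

0.035 V

For a concentration cell E°cell = 0, since both electrodes use the same couple.
The compartment with the higher Cu²⁺(aq) concentration (0.0841 M) acts as the cathode; ions are reduced there and produced at the dilute (0.0055 M) anode.
With n = 2, Ecell = −(0.0592/2)·log([dilute]/[conc]) = −(0.0592/2)·log(0.0055/0.0841) = +0.035 V.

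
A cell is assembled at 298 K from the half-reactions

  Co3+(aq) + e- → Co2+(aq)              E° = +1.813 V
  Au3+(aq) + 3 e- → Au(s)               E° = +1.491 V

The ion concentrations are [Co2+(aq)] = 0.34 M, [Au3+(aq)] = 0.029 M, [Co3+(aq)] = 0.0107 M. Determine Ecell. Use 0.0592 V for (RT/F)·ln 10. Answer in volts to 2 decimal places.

Co³⁺/Co²⁺ is reduced (cathode, E° = +1.813 V) and Au³⁺/Au is oxidized (anode).
The standard potential is +1.813 − (+1.491) = +0.322 V and the balanced reaction transfers n = 3 electrons.
Balancing gives 3 Co3+(aq) + Au(s) → 3 Co2+(aq) + Au3+(aq); hence Q = ([Co2+(aq)]^3·[Au3+(aq)]) / [Co3+(aq)]^3 = 930 (log Q = 2.969).
E = E° − (0.0592/n)·log Q = +0.322 − (0.0592/3)(2.969) = +0.26 V.

+0.26 V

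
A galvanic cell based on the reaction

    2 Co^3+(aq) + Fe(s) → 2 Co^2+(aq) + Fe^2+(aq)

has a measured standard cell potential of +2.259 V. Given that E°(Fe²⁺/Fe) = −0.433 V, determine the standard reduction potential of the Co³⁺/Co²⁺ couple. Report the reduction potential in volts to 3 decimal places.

+1.826 V

In the reaction as written the Co³⁺/Co²⁺ couple is reduced (cathode) and Fe²⁺/Fe is oxidized (anode), so E°cell = E°(Co³⁺/Co²⁺) − E°(Fe²⁺/Fe).
E°(Co³⁺/Co²⁺) = E°cell + E°(anode) = +2.259 + (−0.433) = +1.826 V.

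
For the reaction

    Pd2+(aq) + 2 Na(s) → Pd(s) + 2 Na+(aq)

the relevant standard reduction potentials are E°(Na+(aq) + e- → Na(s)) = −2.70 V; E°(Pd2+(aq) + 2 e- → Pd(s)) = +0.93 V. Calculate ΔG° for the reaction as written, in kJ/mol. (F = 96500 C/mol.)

−701 kJ/mol

In the reaction as written Pd2+(aq) is reduced, so the Pd²⁺/Pd couple is the cathode and Na⁺/Na is the anode.
E°cell = +0.93 − (−2.70) = +3.63 V; balancing electrons gives n = 2.
ΔG° = −nFE°cell = −(2)(96500)(+3.63) J/mol = −701 kJ/mol.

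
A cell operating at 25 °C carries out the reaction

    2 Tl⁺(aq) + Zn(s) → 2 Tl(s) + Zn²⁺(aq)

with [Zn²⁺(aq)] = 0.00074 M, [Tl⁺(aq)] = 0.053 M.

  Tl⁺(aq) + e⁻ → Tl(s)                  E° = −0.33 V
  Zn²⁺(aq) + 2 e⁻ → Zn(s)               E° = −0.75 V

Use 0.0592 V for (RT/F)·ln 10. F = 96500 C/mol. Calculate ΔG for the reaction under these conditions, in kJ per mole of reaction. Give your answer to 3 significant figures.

−84.4 kJ/mol

E°cell = −0.33 − (−0.75) = +0.42 V; the balanced reaction transfers n = 2 electrons.
The reaction quotient is [Zn²⁺(aq)] / [Tl⁺(aq)]^2 = 0.263; by Nernst, E = +0.42 − (0.0592/2)(−0.579) = +0.4371 V.
Then ΔG = −nFE = −2 × 96500 × +0.4371 J/mol = −84.4 kJ/mol.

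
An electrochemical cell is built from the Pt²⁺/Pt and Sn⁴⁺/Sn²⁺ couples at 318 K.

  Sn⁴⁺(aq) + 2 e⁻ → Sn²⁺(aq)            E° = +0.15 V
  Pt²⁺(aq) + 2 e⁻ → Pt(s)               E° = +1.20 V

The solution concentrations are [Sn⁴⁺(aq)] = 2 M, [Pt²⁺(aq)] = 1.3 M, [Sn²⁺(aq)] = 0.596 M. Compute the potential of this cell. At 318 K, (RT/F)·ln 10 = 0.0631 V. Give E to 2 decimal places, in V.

The Pt²⁺/Pt couple has the more positive E°, so it is the cathode; Sn⁴⁺/Sn²⁺ is the anode.
The standard potential is +1.20 − (+0.15) = +1.05 V and the balanced reaction transfers n = 2 electrons.
Balancing gives Pt²⁺(aq) + Sn²⁺(aq) → Pt(s) + Sn⁴⁺(aq); hence Q = [Sn⁴⁺(aq)] / ([Pt²⁺(aq)]·[Sn²⁺(aq)]) = 2.58 (log Q = 0.412).
E = E° − (0.0631/n)·log Q = +1.05 − (0.0631/2)(0.412) = +1.04 V.

+1.04 V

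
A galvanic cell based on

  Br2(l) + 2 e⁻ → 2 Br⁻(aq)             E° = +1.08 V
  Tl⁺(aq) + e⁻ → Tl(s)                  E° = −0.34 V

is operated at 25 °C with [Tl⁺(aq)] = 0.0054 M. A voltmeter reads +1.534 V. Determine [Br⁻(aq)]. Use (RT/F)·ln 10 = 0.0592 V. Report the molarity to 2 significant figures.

With Br₂/Br⁻ at the cathode and Tl⁺/Tl at the anode, E°cell = +1.08 − (−0.34) = +1.42 V (n = 2).
Since E = E° − (0.0592/n)·log Q, log Q = n(E° − E)/0.0592 = −3.851.
For Br2(l) + 2 Tl(s) → 2 Br⁻(aq) + 2 Tl⁺(aq), the reaction quotient is Q = [Br⁻(aq)]^2·[Tl⁺(aq)]^2.
Solving for the unknown gives log [Br⁻(aq)] = 0.342, so [Br⁻(aq)] ≈ 2.2 M.

2.2 M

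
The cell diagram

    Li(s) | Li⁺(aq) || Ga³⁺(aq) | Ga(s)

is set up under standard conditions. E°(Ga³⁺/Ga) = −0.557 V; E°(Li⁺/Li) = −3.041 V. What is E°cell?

+2.484 V

By convention the left-hand electrode in cell notation is the anode (oxidation) and the right-hand electrode is the cathode (reduction).
E°cell = E°(right) − E°(left) = −0.557 − (−3.041) = +2.484 V.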